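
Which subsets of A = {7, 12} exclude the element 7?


A subset of A that omits 7 is a subset of A \ {7}, so there are 2^(n-1) = 2^1 = 2 of them.
Subsets excluding 7: ∅, {12}

Subsets excluding 7 (2 total): ∅, {12}


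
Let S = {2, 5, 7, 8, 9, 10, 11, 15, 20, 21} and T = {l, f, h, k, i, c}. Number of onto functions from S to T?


n = |S| = 10, k = |T| = 6. Surjections via inclusion-exclusion:
S(n,k) = Σ(-1)^i × C(k,i) × (k-i)^n, i=0 to k
i=0: (-1)^0×C(6,0)×6^10 = 60466176
i=1: (-1)^1×C(6,1)×5^10 = -58593750
i=2: (-1)^2×C(6,2)×4^10 = 15728640
i=3: (-1)^3×C(6,3)×3^10 = -1180980
i=4: (-1)^4×C(6,4)×2^10 = 15360
i=5: (-1)^5×C(6,5)×1^10 = -6
i=6: (-1)^6×C(6,6)×0^10 = 0
Total = 16435440

Number of surjections = 16435440


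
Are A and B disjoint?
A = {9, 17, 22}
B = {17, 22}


Disjoint means A ∩ B = ∅.
A ∩ B = {17, 22}
A ∩ B ≠ ∅, so A and B are NOT disjoint.

No, A and B are not disjoint (A ∩ B = {17, 22})


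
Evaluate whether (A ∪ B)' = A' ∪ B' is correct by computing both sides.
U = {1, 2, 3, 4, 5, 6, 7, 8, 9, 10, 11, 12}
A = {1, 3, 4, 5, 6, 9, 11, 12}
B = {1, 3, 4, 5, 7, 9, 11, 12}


LHS: A ∪ B = {1, 3, 4, 5, 6, 7, 9, 11, 12}
(A ∪ B)' = U \ (A ∪ B) = {2, 8, 10}
A' = {2, 7, 8, 10}, B' = {2, 6, 8, 10}
Claimed RHS: A' ∪ B' = {2, 6, 7, 8, 10}
Identity is INVALID: LHS = {2, 8, 10} but the RHS claimed here equals {2, 6, 7, 8, 10}. The correct form is (A ∪ B)' = A' ∩ B'.

Identity is invalid: (A ∪ B)' = {2, 8, 10} but A' ∪ B' = {2, 6, 7, 8, 10}. The correct De Morgan law is (A ∪ B)' = A' ∩ B'.


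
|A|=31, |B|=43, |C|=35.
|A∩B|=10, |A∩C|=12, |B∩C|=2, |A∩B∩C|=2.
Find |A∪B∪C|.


|A∪B∪C| = |A|+|B|+|C| - |A∩B|-|A∩C|-|B∩C| + |A∩B∩C|
= 31+43+35 - 10-12-2 + 2
= 109 - 24 + 2
= 87

|A ∪ B ∪ C| = 87


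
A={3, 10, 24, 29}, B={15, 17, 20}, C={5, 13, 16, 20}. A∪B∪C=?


A ∪ B = {3, 10, 15, 17, 20, 24, 29}
(A ∪ B) ∪ C = {3, 5, 10, 13, 15, 16, 17, 20, 24, 29}

A ∪ B ∪ C = {3, 5, 10, 13, 15, 16, 17, 20, 24, 29}


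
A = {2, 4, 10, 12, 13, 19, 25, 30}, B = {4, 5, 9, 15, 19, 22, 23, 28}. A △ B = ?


A △ B = (A \ B) ∪ (B \ A) = elements in exactly one of A or B
A \ B = {2, 10, 12, 13, 25, 30}
B \ A = {5, 9, 15, 22, 23, 28}
A △ B = {2, 5, 9, 10, 12, 13, 15, 22, 23, 25, 28, 30}

A △ B = {2, 5, 9, 10, 12, 13, 15, 22, 23, 25, 28, 30}


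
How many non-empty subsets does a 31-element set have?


Total subsets = 2^n = 2^31 = 2147483648
Non-empty subsets exclude the empty set: 2^n - 1
= 2147483648 - 1
= 2147483647

Number of non-empty subsets = 2147483647


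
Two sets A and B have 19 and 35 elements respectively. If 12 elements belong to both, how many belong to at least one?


|A ∪ B| = |A| + |B| - |A ∩ B|
= 19 + 35 - 12
= 42

|A ∪ B| = 42


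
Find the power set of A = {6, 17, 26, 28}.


|A| = 4, so |P(A)| = 2^4 = 16
Enumerate subsets by cardinality (0 to 4):
∅, {6}, {17}, {26}, {28}, {6, 17}, {6, 26}, {6, 28}, {17, 26}, {17, 28}, {26, 28}, {6, 17, 26}, {6, 17, 28}, {6, 26, 28}, {17, 26, 28}, {6, 17, 26, 28}

P(A) has 16 subsets: ∅, {6}, {17}, {26}, {28}, {6, 17}, {6, 26}, {6, 28}, {17, 26}, {17, 28}, {26, 28}, {6, 17, 26}, {6, 17, 28}, {6, 26, 28}, {17, 26, 28}, {6, 17, 26, 28}


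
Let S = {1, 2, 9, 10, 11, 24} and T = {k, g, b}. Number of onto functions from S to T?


n = |S| = 6, k = |T| = 3. Surjections via inclusion-exclusion:
S(n,k) = Σ(-1)^i × C(k,i) × (k-i)^n, i=0 to k
i=0: (-1)^0×C(3,0)×3^6 = 729
i=1: (-1)^1×C(3,1)×2^6 = -192
i=2: (-1)^2×C(3,2)×1^6 = 3
i=3: (-1)^3×C(3,3)×0^6 = 0
Total = 540

Number of surjections = 540


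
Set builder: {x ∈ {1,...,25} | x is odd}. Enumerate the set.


Checking each candidate:
Condition: odd numbers in {1,...,25}
Result = {1, 3, 5, 7, 9, 11, 13, 15, 17, 19, 21, 23, 25}

{1, 3, 5, 7, 9, 11, 13, 15, 17, 19, 21, 23, 25}


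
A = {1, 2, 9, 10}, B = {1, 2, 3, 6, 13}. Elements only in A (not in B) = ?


A = {1, 2, 9, 10}
B = {1, 2, 3, 6, 13}
Region: only in A (not in B)
Elements: {9, 10}

Elements only in A (not in B): {9, 10}


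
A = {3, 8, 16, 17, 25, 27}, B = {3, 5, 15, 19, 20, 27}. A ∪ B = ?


A ∪ B = all elements in A or B (or both)
A = {3, 8, 16, 17, 25, 27}
B = {3, 5, 15, 19, 20, 27}
A ∪ B = {3, 5, 8, 15, 16, 17, 19, 20, 25, 27}

A ∪ B = {3, 5, 8, 15, 16, 17, 19, 20, 25, 27}


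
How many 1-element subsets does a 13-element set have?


C(n,k) = n! / (k!(n-k)!)
C(13,1) = 13! / (1!12!)
= 13

C(13,1) = 13


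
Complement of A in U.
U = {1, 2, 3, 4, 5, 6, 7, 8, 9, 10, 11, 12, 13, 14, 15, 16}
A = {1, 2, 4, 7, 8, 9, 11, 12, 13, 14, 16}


Aᶜ = U \ A = elements in U but not in A
U = {1, 2, 3, 4, 5, 6, 7, 8, 9, 10, 11, 12, 13, 14, 15, 16}
A = {1, 2, 4, 7, 8, 9, 11, 12, 13, 14, 16}
Aᶜ = {3, 5, 6, 10, 15}

Aᶜ = {3, 5, 6, 10, 15}


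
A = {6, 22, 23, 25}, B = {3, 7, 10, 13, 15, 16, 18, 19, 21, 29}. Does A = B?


Two sets are equal iff they have exactly the same elements.
A = {6, 22, 23, 25}
B = {3, 7, 10, 13, 15, 16, 18, 19, 21, 29}
Differences: {3, 6, 7, 10, 13, 15, 16, 18, 19, 21, 22, 23, 25, 29}
A ≠ B

No, A ≠ B


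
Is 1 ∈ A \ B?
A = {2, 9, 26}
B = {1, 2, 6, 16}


A = {2, 9, 26}, B = {1, 2, 6, 16}
A \ B = elements in A but not in B
A \ B = {9, 26}
Checking if 1 ∈ A \ B
1 is not in A \ B → False

1 ∉ A \ B


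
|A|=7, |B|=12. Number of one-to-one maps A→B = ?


An injection sends each of |A| = 7 inputs to a distinct output in B.
# injections = |B|·(|B|-1)·…·(|B|-|A|+1) = 12! / (12 - 7)!
= 12 × 11 × 10 × 9 × 8 × 7 × 6
= 3991680

Number of injections = 3991680


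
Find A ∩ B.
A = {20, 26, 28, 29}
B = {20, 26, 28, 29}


A ∩ B = elements in both A and B
A = {20, 26, 28, 29}
B = {20, 26, 28, 29}
A ∩ B = {20, 26, 28, 29}

A ∩ B = {20, 26, 28, 29}


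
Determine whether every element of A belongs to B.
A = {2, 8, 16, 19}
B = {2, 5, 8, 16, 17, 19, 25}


A ⊆ B means every element of A is in B.
All elements of A are in B.
So A ⊆ B.

Yes, A ⊆ B


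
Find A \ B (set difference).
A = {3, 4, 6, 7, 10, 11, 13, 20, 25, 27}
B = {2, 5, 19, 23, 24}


A \ B = elements in A but not in B
A = {3, 4, 6, 7, 10, 11, 13, 20, 25, 27}
B = {2, 5, 19, 23, 24}
Remove from A any elements in B
A \ B = {3, 4, 6, 7, 10, 11, 13, 20, 25, 27}

A \ B = {3, 4, 6, 7, 10, 11, 13, 20, 25, 27}


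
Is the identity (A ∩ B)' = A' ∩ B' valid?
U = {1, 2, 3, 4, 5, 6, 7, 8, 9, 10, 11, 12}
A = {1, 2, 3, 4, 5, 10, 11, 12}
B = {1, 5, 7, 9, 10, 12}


LHS: A ∩ B = {1, 5, 10, 12}
(A ∩ B)' = U \ (A ∩ B) = {2, 3, 4, 6, 7, 8, 9, 11}
A' = {6, 7, 8, 9}, B' = {2, 3, 4, 6, 8, 11}
Claimed RHS: A' ∩ B' = {6, 8}
Identity is INVALID: LHS = {2, 3, 4, 6, 7, 8, 9, 11} but the RHS claimed here equals {6, 8}. The correct form is (A ∩ B)' = A' ∪ B'.

Identity is invalid: (A ∩ B)' = {2, 3, 4, 6, 7, 8, 9, 11} but A' ∩ B' = {6, 8}. The correct De Morgan law is (A ∩ B)' = A' ∪ B'.


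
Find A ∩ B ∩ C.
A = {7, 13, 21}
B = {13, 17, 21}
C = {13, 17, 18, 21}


A ∩ B = {13, 21}
(A ∩ B) ∩ C = {13, 21}

A ∩ B ∩ C = {13, 21}


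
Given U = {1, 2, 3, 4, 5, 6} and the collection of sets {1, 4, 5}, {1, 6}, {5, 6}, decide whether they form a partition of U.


A partition requires: (1) non-empty parts, (2) pairwise disjoint, (3) union = U
Parts: {1, 4, 5}, {1, 6}, {5, 6}
Union of parts: {1, 4, 5, 6}
U = {1, 2, 3, 4, 5, 6}
All non-empty? True
Pairwise disjoint? False
Covers U? False

No, not a valid partition


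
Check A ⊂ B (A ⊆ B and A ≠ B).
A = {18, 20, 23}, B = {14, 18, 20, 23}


A ⊂ B requires: A ⊆ B AND A ≠ B.
A ⊆ B? Yes
A = B? No
A ⊂ B: Yes (A is a proper subset of B)

Yes, A ⊂ B


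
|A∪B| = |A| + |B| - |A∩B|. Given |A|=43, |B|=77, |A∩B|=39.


|A ∪ B| = |A| + |B| - |A ∩ B|
= 43 + 77 - 39
= 81

|A ∪ B| = 81


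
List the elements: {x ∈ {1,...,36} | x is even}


Checking each candidate:
Condition: even numbers in {1,...,36}
Result = {2, 4, 6, 8, 10, 12, 14, 16, 18, 20, 22, 24, 26, 28, 30, 32, 34, 36}

{2, 4, 6, 8, 10, 12, 14, 16, 18, 20, 22, 24, 26, 28, 30, 32, 34, 36}


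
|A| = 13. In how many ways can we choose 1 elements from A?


C(n,k) = n! / (k!(n-k)!)
C(13,1) = 13! / (1!12!)
= 13

C(13,1) = 13


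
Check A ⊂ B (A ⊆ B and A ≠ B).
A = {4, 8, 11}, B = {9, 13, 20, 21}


A ⊂ B requires: A ⊆ B AND A ≠ B.
A ⊆ B? No
A ⊄ B, so A is not a proper subset.

No, A is not a proper subset of B


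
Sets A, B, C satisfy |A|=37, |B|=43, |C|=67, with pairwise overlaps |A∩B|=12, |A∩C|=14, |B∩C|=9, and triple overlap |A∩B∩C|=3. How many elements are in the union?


|A∪B∪C| = |A|+|B|+|C| - |A∩B|-|A∩C|-|B∩C| + |A∩B∩C|
= 37+43+67 - 12-14-9 + 3
= 147 - 35 + 3
= 115

|A ∪ B ∪ C| = 115


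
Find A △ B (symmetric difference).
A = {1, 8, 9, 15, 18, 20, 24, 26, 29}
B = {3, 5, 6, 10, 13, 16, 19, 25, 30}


A △ B = (A \ B) ∪ (B \ A) = elements in exactly one of A or B
A \ B = {1, 8, 9, 15, 18, 20, 24, 26, 29}
B \ A = {3, 5, 6, 10, 13, 16, 19, 25, 30}
A △ B = {1, 3, 5, 6, 8, 9, 10, 13, 15, 16, 18, 19, 20, 24, 25, 26, 29, 30}

A △ B = {1, 3, 5, 6, 8, 9, 10, 13, 15, 16, 18, 19, 20, 24, 25, 26, 29, 30}


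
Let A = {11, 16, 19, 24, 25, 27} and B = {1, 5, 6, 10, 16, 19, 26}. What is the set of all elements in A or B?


A ∪ B = all elements in A or B (or both)
A = {11, 16, 19, 24, 25, 27}
B = {1, 5, 6, 10, 16, 19, 26}
A ∪ B = {1, 5, 6, 10, 11, 16, 19, 24, 25, 26, 27}

A ∪ B = {1, 5, 6, 10, 11, 16, 19, 24, 25, 26, 27}


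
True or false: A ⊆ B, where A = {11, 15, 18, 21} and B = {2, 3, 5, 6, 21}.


A ⊆ B means every element of A is in B.
Elements in A not in B: {11, 15, 18}
So A ⊄ B.

No, A ⊄ B


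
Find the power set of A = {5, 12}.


|A| = 2, so |P(A)| = 2^2 = 4
Enumerate subsets by cardinality (0 to 2):
∅, {5}, {12}, {5, 12}

P(A) has 4 subsets: ∅, {5}, {12}, {5, 12}


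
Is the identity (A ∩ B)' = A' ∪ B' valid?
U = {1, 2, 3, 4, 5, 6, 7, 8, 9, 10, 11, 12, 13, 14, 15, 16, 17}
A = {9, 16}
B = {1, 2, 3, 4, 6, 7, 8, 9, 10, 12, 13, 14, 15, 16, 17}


LHS: A ∩ B = {9, 16}
(A ∩ B)' = U \ (A ∩ B) = {1, 2, 3, 4, 5, 6, 7, 8, 10, 11, 12, 13, 14, 15, 17}
A' = {1, 2, 3, 4, 5, 6, 7, 8, 10, 11, 12, 13, 14, 15, 17}, B' = {5, 11}
Claimed RHS: A' ∪ B' = {1, 2, 3, 4, 5, 6, 7, 8, 10, 11, 12, 13, 14, 15, 17}
Identity is VALID: LHS = RHS = {1, 2, 3, 4, 5, 6, 7, 8, 10, 11, 12, 13, 14, 15, 17} ✓

Identity is valid. (A ∩ B)' = A' ∪ B' = {1, 2, 3, 4, 5, 6, 7, 8, 10, 11, 12, 13, 14, 15, 17}


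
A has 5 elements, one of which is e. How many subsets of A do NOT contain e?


Subsets of A avoiding e are subsets of A \ {e}, which has 4 elements.
Count = 2^(n-1) = 2^4
= 16

Number of subsets avoiding e = 16


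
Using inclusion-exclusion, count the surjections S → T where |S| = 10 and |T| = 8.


n = |S| = 10, k = |T| = 8. Surjections via inclusion-exclusion:
S(n,k) = Σ(-1)^i × C(k,i) × (k-i)^n, i=0 to k
i=0: (-1)^0×C(8,0)×8^10 = 1073741824
i=1: (-1)^1×C(8,1)×7^10 = -2259801992
i=2: (-1)^2×C(8,2)×6^10 = 1693052928
i=3: (-1)^3×C(8,3)×5^10 = -546875000
i=4: (-1)^4×C(8,4)×4^10 = 73400320
i=5: (-1)^5×C(8,5)×3^10 = -3306744
i=6: (-1)^6×C(8,6)×2^10 = 28672
i=7: (-1)^7×C(8,7)×1^10 = -8
i=8: (-1)^8×C(8,8)×0^10 = 0
Total = 30240000

Number of surjections = 30240000


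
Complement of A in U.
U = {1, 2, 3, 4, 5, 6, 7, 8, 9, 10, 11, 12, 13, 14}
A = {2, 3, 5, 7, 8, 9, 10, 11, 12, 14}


Aᶜ = U \ A = elements in U but not in A
U = {1, 2, 3, 4, 5, 6, 7, 8, 9, 10, 11, 12, 13, 14}
A = {2, 3, 5, 7, 8, 9, 10, 11, 12, 14}
Aᶜ = {1, 4, 6, 13}

Aᶜ = {1, 4, 6, 13}


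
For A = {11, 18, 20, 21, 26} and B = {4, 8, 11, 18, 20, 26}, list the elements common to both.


A ∩ B = elements in both A and B
A = {11, 18, 20, 21, 26}
B = {4, 8, 11, 18, 20, 26}
A ∩ B = {11, 18, 20, 26}

A ∩ B = {11, 18, 20, 26}


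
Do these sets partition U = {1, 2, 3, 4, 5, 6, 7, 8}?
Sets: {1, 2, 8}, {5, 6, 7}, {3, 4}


A partition requires: (1) non-empty parts, (2) pairwise disjoint, (3) union = U
Parts: {1, 2, 8}, {5, 6, 7}, {3, 4}
Union of parts: {1, 2, 3, 4, 5, 6, 7, 8}
U = {1, 2, 3, 4, 5, 6, 7, 8}
All non-empty? True
Pairwise disjoint? True
Covers U? True

Yes, valid partition


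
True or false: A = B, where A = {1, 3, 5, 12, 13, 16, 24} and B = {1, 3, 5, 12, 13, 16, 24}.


Two sets are equal iff they have exactly the same elements.
A = {1, 3, 5, 12, 13, 16, 24}
B = {1, 3, 5, 12, 13, 16, 24}
Same elements → A = B

Yes, A = B


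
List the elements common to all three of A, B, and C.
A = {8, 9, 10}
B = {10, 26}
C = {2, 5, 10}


A ∩ B = {10}
(A ∩ B) ∩ C = {10}

A ∩ B ∩ C = {10}


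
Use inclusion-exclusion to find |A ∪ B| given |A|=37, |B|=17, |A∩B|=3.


|A ∪ B| = |A| + |B| - |A ∩ B|
= 37 + 17 - 3
= 51

|A ∪ B| = 51


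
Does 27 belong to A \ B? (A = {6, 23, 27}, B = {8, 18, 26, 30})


A = {6, 23, 27}, B = {8, 18, 26, 30}
A \ B = elements in A but not in B
A \ B = {6, 23, 27}
Checking if 27 ∈ A \ B
27 is in A \ B → True

27 ∈ A \ B


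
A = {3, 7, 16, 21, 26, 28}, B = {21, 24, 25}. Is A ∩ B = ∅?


Disjoint means A ∩ B = ∅.
A ∩ B = {21}
A ∩ B ≠ ∅, so A and B are NOT disjoint.

No, A and B are not disjoint (A ∩ B = {21})


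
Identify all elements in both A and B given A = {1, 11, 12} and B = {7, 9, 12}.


A = {1, 11, 12}
B = {7, 9, 12}
Region: in both A and B
Elements: {12}

Elements in both A and B: {12}


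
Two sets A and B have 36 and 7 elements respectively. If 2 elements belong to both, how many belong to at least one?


|A ∪ B| = |A| + |B| - |A ∩ B|
= 36 + 7 - 2
= 41

|A ∪ B| = 41


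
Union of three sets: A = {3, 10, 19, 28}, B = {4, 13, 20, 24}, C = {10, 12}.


A ∪ B = {3, 4, 10, 13, 19, 20, 24, 28}
(A ∪ B) ∪ C = {3, 4, 10, 12, 13, 19, 20, 24, 28}

A ∪ B ∪ C = {3, 4, 10, 12, 13, 19, 20, 24, 28}


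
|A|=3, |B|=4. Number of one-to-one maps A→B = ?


An injection sends each of |A| = 3 inputs to a distinct output in B.
# injections = |B|·(|B|-1)·…·(|B|-|A|+1) = 4! / (4 - 3)!
= 4 × 3 × 2
= 24

Number of injections = 24


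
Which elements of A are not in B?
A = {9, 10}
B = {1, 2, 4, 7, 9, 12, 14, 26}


A \ B = elements in A but not in B
A = {9, 10}
B = {1, 2, 4, 7, 9, 12, 14, 26}
Remove from A any elements in B
A \ B = {10}

A \ B = {10}


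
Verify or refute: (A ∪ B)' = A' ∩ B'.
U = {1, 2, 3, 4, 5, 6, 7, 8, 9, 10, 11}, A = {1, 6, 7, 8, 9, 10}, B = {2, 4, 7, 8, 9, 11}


LHS: A ∪ B = {1, 2, 4, 6, 7, 8, 9, 10, 11}
(A ∪ B)' = U \ (A ∪ B) = {3, 5}
A' = {2, 3, 4, 5, 11}, B' = {1, 3, 5, 6, 10}
Claimed RHS: A' ∩ B' = {3, 5}
Identity is VALID: LHS = RHS = {3, 5} ✓

Identity is valid. (A ∪ B)' = A' ∩ B' = {3, 5}


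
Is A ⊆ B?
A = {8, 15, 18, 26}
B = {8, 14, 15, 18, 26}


A ⊆ B means every element of A is in B.
All elements of A are in B.
So A ⊆ B.

Yes, A ⊆ B


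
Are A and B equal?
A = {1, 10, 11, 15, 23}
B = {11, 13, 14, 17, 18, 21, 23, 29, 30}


Two sets are equal iff they have exactly the same elements.
A = {1, 10, 11, 15, 23}
B = {11, 13, 14, 17, 18, 21, 23, 29, 30}
Differences: {1, 10, 13, 14, 15, 17, 18, 21, 29, 30}
A ≠ B

No, A ≠ B


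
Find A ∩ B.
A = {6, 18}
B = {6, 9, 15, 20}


A ∩ B = elements in both A and B
A = {6, 18}
B = {6, 9, 15, 20}
A ∩ B = {6}

A ∩ B = {6}


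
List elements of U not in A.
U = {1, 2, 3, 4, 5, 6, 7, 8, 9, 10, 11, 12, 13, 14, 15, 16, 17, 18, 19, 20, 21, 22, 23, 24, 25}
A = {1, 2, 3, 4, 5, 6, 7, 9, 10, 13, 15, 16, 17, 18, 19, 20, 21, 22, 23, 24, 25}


Aᶜ = U \ A = elements in U but not in A
U = {1, 2, 3, 4, 5, 6, 7, 8, 9, 10, 11, 12, 13, 14, 15, 16, 17, 18, 19, 20, 21, 22, 23, 24, 25}
A = {1, 2, 3, 4, 5, 6, 7, 9, 10, 13, 15, 16, 17, 18, 19, 20, 21, 22, 23, 24, 25}
Aᶜ = {8, 11, 12, 14}

Aᶜ = {8, 11, 12, 14}


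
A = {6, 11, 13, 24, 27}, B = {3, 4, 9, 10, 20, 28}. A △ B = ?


A △ B = (A \ B) ∪ (B \ A) = elements in exactly one of A or B
A \ B = {6, 11, 13, 24, 27}
B \ A = {3, 4, 9, 10, 20, 28}
A △ B = {3, 4, 6, 9, 10, 11, 13, 20, 24, 27, 28}

A △ B = {3, 4, 6, 9, 10, 11, 13, 20, 24, 27, 28}


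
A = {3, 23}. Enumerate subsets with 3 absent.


A subset of A that omits 3 is a subset of A \ {3}, so there are 2^(n-1) = 2^1 = 2 of them.
Subsets excluding 3: ∅, {23}

Subsets excluding 3 (2 total): ∅, {23}


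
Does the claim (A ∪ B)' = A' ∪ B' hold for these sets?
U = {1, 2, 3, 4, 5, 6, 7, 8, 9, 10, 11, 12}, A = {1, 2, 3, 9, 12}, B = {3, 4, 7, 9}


LHS: A ∪ B = {1, 2, 3, 4, 7, 9, 12}
(A ∪ B)' = U \ (A ∪ B) = {5, 6, 8, 10, 11}
A' = {4, 5, 6, 7, 8, 10, 11}, B' = {1, 2, 5, 6, 8, 10, 11, 12}
Claimed RHS: A' ∪ B' = {1, 2, 4, 5, 6, 7, 8, 10, 11, 12}
Identity is INVALID: LHS = {5, 6, 8, 10, 11} but the RHS claimed here equals {1, 2, 4, 5, 6, 7, 8, 10, 11, 12}. The correct form is (A ∪ B)' = A' ∩ B'.

Identity is invalid: (A ∪ B)' = {5, 6, 8, 10, 11} but A' ∪ B' = {1, 2, 4, 5, 6, 7, 8, 10, 11, 12}. The correct De Morgan law is (A ∪ B)' = A' ∩ B'.


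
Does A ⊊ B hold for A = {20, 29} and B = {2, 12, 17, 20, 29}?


A ⊂ B requires: A ⊆ B AND A ≠ B.
A ⊆ B? Yes
A = B? No
A ⊂ B: Yes (A is a proper subset of B)

Yes, A ⊂ B


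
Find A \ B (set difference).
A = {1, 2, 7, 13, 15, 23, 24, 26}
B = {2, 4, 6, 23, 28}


A \ B = elements in A but not in B
A = {1, 2, 7, 13, 15, 23, 24, 26}
B = {2, 4, 6, 23, 28}
Remove from A any elements in B
A \ B = {1, 7, 13, 15, 24, 26}

A \ B = {1, 7, 13, 15, 24, 26}


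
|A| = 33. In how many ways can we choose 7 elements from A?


C(n,k) = n! / (k!(n-k)!)
C(33,7) = 33! / (7!26!)
= 4272048

C(33,7) = 4272048


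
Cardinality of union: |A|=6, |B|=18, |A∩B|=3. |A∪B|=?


|A ∪ B| = |A| + |B| - |A ∩ B|
= 6 + 18 - 3
= 21

|A ∪ B| = 21


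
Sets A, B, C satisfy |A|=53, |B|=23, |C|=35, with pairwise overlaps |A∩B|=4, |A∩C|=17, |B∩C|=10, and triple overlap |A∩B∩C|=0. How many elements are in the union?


|A∪B∪C| = |A|+|B|+|C| - |A∩B|-|A∩C|-|B∩C| + |A∩B∩C|
= 53+23+35 - 4-17-10 + 0
= 111 - 31 + 0
= 80

|A ∪ B ∪ C| = 80


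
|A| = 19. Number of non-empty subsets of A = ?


Total subsets = 2^n = 2^19 = 524288
Non-empty subsets exclude the empty set: 2^n - 1
= 524288 - 1
= 524287

Number of non-empty subsets = 524287


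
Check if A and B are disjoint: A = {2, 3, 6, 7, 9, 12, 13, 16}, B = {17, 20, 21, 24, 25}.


Disjoint means A ∩ B = ∅.
A ∩ B = ∅
A ∩ B = ∅, so A and B are disjoint.

Yes, A and B are disjoint


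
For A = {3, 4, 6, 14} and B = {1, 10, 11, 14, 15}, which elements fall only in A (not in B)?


A = {3, 4, 6, 14}
B = {1, 10, 11, 14, 15}
Region: only in A (not in B)
Elements: {3, 4, 6}

Elements only in A (not in B): {3, 4, 6}


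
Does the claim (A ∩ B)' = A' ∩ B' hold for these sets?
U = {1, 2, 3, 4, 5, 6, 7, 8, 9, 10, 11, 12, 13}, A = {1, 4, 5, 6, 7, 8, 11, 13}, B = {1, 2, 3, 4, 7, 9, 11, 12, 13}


LHS: A ∩ B = {1, 4, 7, 11, 13}
(A ∩ B)' = U \ (A ∩ B) = {2, 3, 5, 6, 8, 9, 10, 12}
A' = {2, 3, 9, 10, 12}, B' = {5, 6, 8, 10}
Claimed RHS: A' ∩ B' = {10}
Identity is INVALID: LHS = {2, 3, 5, 6, 8, 9, 10, 12} but the RHS claimed here equals {10}. The correct form is (A ∩ B)' = A' ∪ B'.

Identity is invalid: (A ∩ B)' = {2, 3, 5, 6, 8, 9, 10, 12} but A' ∩ B' = {10}. The correct De Morgan law is (A ∩ B)' = A' ∪ B'.


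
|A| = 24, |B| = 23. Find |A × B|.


|A × B| = |A| × |B|
= 24 × 23
= 552

|A × B| = 552


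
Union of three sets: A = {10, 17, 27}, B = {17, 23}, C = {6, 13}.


A ∪ B = {10, 17, 23, 27}
(A ∪ B) ∪ C = {6, 10, 13, 17, 23, 27}

A ∪ B ∪ C = {6, 10, 13, 17, 23, 27}


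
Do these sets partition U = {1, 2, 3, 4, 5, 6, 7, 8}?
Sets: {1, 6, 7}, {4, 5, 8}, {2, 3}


A partition requires: (1) non-empty parts, (2) pairwise disjoint, (3) union = U
Parts: {1, 6, 7}, {4, 5, 8}, {2, 3}
Union of parts: {1, 2, 3, 4, 5, 6, 7, 8}
U = {1, 2, 3, 4, 5, 6, 7, 8}
All non-empty? True
Pairwise disjoint? True
Covers U? True

Yes, valid partition


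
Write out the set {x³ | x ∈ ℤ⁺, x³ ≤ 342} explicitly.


Checking each candidate:
Condition: positive perfect cubes ≤ 342
Result = {1, 8, 27, 64, 125, 216}

{1, 8, 27, 64, 125, 216}


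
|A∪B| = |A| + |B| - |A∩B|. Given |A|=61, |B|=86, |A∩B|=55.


|A ∪ B| = |A| + |B| - |A ∩ B|
= 61 + 86 - 55
= 92

|A ∪ B| = 92


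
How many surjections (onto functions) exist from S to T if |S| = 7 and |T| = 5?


n = |S| = 7, k = |T| = 5. Surjections via inclusion-exclusion:
S(n,k) = Σ(-1)^i × C(k,i) × (k-i)^n, i=0 to k
i=0: (-1)^0×C(5,0)×5^7 = 78125
i=1: (-1)^1×C(5,1)×4^7 = -81920
i=2: (-1)^2×C(5,2)×3^7 = 21870
i=3: (-1)^3×C(5,3)×2^7 = -1280
i=4: (-1)^4×C(5,4)×1^7 = 5
i=5: (-1)^5×C(5,5)×0^7 = 0
Total = 16800

Number of surjections = 16800


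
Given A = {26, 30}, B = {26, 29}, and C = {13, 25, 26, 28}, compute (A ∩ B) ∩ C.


A ∩ B = {26}
(A ∩ B) ∩ C = {26}

A ∩ B ∩ C = {26}


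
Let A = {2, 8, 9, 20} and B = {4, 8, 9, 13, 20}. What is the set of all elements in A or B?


A ∪ B = all elements in A or B (or both)
A = {2, 8, 9, 20}
B = {4, 8, 9, 13, 20}
A ∪ B = {2, 4, 8, 9, 13, 20}

A ∪ B = {2, 4, 8, 9, 13, 20}


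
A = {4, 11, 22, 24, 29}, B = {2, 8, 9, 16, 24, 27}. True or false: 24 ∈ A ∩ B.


A = {4, 11, 22, 24, 29}, B = {2, 8, 9, 16, 24, 27}
A ∩ B = elements in both A and B
A ∩ B = {24}
Checking if 24 ∈ A ∩ B
24 is in A ∩ B → True

24 ∈ A ∩ B


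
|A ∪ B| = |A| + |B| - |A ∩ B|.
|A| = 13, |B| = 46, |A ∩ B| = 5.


|A ∪ B| = |A| + |B| - |A ∩ B|
= 13 + 46 - 5
= 54

|A ∪ B| = 54


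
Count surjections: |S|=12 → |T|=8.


n = |S| = 12, k = |T| = 8. Surjections via inclusion-exclusion:
S(n,k) = Σ(-1)^i × C(k,i) × (k-i)^n, i=0 to k
i=0: (-1)^0×C(8,0)×8^12 = 68719476736
i=1: (-1)^1×C(8,1)×7^12 = -110730297608
i=2: (-1)^2×C(8,2)×6^12 = 60949905408
i=3: (-1)^3×C(8,3)×5^12 = -13671875000
i=4: (-1)^4×C(8,4)×4^12 = 1174405120
i=5: (-1)^5×C(8,5)×3^12 = -29760696
i=6: (-1)^6×C(8,6)×2^12 = 114688
i=7: (-1)^7×C(8,7)×1^12 = -8
i=8: (-1)^8×C(8,8)×0^12 = 0
Total = 6411968640

Number of surjections = 6411968640


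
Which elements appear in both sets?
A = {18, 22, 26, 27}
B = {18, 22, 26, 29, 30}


A ∩ B = elements in both A and B
A = {18, 22, 26, 27}
B = {18, 22, 26, 29, 30}
A ∩ B = {18, 22, 26}

A ∩ B = {18, 22, 26}


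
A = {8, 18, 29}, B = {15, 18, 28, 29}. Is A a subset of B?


A ⊆ B means every element of A is in B.
Elements in A not in B: {8}
So A ⊄ B.

No, A ⊄ B


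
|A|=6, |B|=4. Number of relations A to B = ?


A relation from A to B is any subset of A × B.
|A × B| = 6 × 4 = 24
# relations = 2^|A × B| = 2^24 = 16777216

Number of relations = 16777216


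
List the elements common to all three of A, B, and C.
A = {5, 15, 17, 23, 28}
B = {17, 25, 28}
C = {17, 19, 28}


A ∩ B = {17, 28}
(A ∩ B) ∩ C = {17, 28}

A ∩ B ∩ C = {17, 28}


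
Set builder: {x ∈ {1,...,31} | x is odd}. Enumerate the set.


Checking each candidate:
Condition: odd numbers in {1,...,31}
Result = {1, 3, 5, 7, 9, 11, 13, 15, 17, 19, 21, 23, 25, 27, 29, 31}

{1, 3, 5, 7, 9, 11, 13, 15, 17, 19, 21, 23, 25, 27, 29, 31}


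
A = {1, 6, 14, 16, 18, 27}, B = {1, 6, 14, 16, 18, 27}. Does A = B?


Two sets are equal iff they have exactly the same elements.
A = {1, 6, 14, 16, 18, 27}
B = {1, 6, 14, 16, 18, 27}
Same elements → A = B

Yes, A = B


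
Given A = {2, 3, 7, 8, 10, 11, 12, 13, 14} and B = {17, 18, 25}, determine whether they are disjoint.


Disjoint means A ∩ B = ∅.
A ∩ B = ∅
A ∩ B = ∅, so A and B are disjoint.

Yes, A and B are disjoint


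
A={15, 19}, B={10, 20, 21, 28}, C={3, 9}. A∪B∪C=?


A ∪ B = {10, 15, 19, 20, 21, 28}
(A ∪ B) ∪ C = {3, 9, 10, 15, 19, 20, 21, 28}

A ∪ B ∪ C = {3, 9, 10, 15, 19, 20, 21, 28}


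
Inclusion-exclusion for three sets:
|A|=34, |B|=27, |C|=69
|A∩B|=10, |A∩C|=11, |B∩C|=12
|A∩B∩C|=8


|A∪B∪C| = |A|+|B|+|C| - |A∩B|-|A∩C|-|B∩C| + |A∩B∩C|
= 34+27+69 - 10-11-12 + 8
= 130 - 33 + 8
= 105

|A ∪ B ∪ C| = 105


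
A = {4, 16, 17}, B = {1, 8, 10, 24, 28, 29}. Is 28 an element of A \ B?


A = {4, 16, 17}, B = {1, 8, 10, 24, 28, 29}
A \ B = elements in A but not in B
A \ B = {4, 16, 17}
Checking if 28 ∈ A \ B
28 is not in A \ B → False

28 ∉ A \ B


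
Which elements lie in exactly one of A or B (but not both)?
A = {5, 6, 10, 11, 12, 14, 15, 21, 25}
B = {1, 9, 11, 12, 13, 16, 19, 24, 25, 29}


A △ B = (A \ B) ∪ (B \ A) = elements in exactly one of A or B
A \ B = {5, 6, 10, 14, 15, 21}
B \ A = {1, 9, 13, 16, 19, 24, 29}
A △ B = {1, 5, 6, 9, 10, 13, 14, 15, 16, 19, 21, 24, 29}

A △ B = {1, 5, 6, 9, 10, 13, 14, 15, 16, 19, 21, 24, 29}


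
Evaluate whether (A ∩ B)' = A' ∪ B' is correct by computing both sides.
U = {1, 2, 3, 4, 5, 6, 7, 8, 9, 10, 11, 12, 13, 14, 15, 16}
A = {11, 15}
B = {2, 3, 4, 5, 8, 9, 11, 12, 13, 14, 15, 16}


LHS: A ∩ B = {11, 15}
(A ∩ B)' = U \ (A ∩ B) = {1, 2, 3, 4, 5, 6, 7, 8, 9, 10, 12, 13, 14, 16}
A' = {1, 2, 3, 4, 5, 6, 7, 8, 9, 10, 12, 13, 14, 16}, B' = {1, 6, 7, 10}
Claimed RHS: A' ∪ B' = {1, 2, 3, 4, 5, 6, 7, 8, 9, 10, 12, 13, 14, 16}
Identity is VALID: LHS = RHS = {1, 2, 3, 4, 5, 6, 7, 8, 9, 10, 12, 13, 14, 16} ✓

Identity is valid. (A ∩ B)' = A' ∪ B' = {1, 2, 3, 4, 5, 6, 7, 8, 9, 10, 12, 13, 14, 16}


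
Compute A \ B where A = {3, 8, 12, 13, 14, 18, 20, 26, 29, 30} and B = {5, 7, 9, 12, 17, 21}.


A \ B = elements in A but not in B
A = {3, 8, 12, 13, 14, 18, 20, 26, 29, 30}
B = {5, 7, 9, 12, 17, 21}
Remove from A any elements in B
A \ B = {3, 8, 13, 14, 18, 20, 26, 29, 30}

A \ B = {3, 8, 13, 14, 18, 20, 26, 29, 30}


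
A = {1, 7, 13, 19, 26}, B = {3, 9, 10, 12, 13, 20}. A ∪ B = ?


A ∪ B = all elements in A or B (or both)
A = {1, 7, 13, 19, 26}
B = {3, 9, 10, 12, 13, 20}
A ∪ B = {1, 3, 7, 9, 10, 12, 13, 19, 20, 26}

A ∪ B = {1, 3, 7, 9, 10, 12, 13, 19, 20, 26}


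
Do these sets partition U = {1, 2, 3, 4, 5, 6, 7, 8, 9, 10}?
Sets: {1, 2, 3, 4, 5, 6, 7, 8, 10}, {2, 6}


A partition requires: (1) non-empty parts, (2) pairwise disjoint, (3) union = U
Parts: {1, 2, 3, 4, 5, 6, 7, 8, 10}, {2, 6}
Union of parts: {1, 2, 3, 4, 5, 6, 7, 8, 10}
U = {1, 2, 3, 4, 5, 6, 7, 8, 9, 10}
All non-empty? True
Pairwise disjoint? False
Covers U? False

No, not a valid partition


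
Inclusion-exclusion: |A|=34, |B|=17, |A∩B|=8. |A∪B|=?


|A ∪ B| = |A| + |B| - |A ∩ B|
= 34 + 17 - 8
= 43

|A ∪ B| = 43


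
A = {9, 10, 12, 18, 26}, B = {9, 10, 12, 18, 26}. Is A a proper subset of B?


A ⊂ B requires: A ⊆ B AND A ≠ B.
A ⊆ B? Yes
A = B? Yes
A = B, so A is not a PROPER subset.

No, A is not a proper subset of B


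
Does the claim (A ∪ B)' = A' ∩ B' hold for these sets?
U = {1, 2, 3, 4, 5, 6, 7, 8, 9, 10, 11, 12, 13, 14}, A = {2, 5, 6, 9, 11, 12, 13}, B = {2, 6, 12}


LHS: A ∪ B = {2, 5, 6, 9, 11, 12, 13}
(A ∪ B)' = U \ (A ∪ B) = {1, 3, 4, 7, 8, 10, 14}
A' = {1, 3, 4, 7, 8, 10, 14}, B' = {1, 3, 4, 5, 7, 8, 9, 10, 11, 13, 14}
Claimed RHS: A' ∩ B' = {1, 3, 4, 7, 8, 10, 14}
Identity is VALID: LHS = RHS = {1, 3, 4, 7, 8, 10, 14} ✓

Identity is valid. (A ∪ B)' = A' ∩ B' = {1, 3, 4, 7, 8, 10, 14}


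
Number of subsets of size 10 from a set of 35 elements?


C(n,k) = n! / (k!(n-k)!)
C(35,10) = 35! / (10!25!)
= 183579396

C(35,10) = 183579396


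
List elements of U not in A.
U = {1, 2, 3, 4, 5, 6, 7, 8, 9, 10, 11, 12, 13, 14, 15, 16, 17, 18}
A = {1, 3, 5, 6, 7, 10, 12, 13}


Aᶜ = U \ A = elements in U but not in A
U = {1, 2, 3, 4, 5, 6, 7, 8, 9, 10, 11, 12, 13, 14, 15, 16, 17, 18}
A = {1, 3, 5, 6, 7, 10, 12, 13}
Aᶜ = {2, 4, 8, 9, 11, 14, 15, 16, 17, 18}

Aᶜ = {2, 4, 8, 9, 11, 14, 15, 16, 17, 18}


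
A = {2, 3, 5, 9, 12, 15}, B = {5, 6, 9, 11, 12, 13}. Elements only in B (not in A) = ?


A = {2, 3, 5, 9, 12, 15}
B = {5, 6, 9, 11, 12, 13}
Region: only in B (not in A)
Elements: {6, 11, 13}

Elements only in B (not in A): {6, 11, 13}


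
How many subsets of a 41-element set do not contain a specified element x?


Subsets of A avoiding x are subsets of A \ {x}, which has 40 elements.
Count = 2^(n-1) = 2^40
= 1099511627776

Number of subsets avoiding x = 1099511627776


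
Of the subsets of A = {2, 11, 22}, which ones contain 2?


A subset of A contains 2 iff the remaining 2 elements form any subset of A \ {2}.
Count: 2^(n-1) = 2^2 = 4
Subsets containing 2: {2}, {2, 11}, {2, 22}, {2, 11, 22}

Subsets containing 2 (4 total): {2}, {2, 11}, {2, 22}, {2, 11, 22}


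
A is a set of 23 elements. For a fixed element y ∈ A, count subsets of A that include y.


Subsets of A containing y correspond to subsets of A \ {y}, which has 22 elements.
Count = 2^(n-1) = 2^22
= 4194304

Number of subsets containing y = 4194304


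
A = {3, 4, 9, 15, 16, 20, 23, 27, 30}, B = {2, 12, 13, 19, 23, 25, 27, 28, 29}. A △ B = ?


A △ B = (A \ B) ∪ (B \ A) = elements in exactly one of A or B
A \ B = {3, 4, 9, 15, 16, 20, 30}
B \ A = {2, 12, 13, 19, 25, 28, 29}
A △ B = {2, 3, 4, 9, 12, 13, 15, 16, 19, 20, 25, 28, 29, 30}

A △ B = {2, 3, 4, 9, 12, 13, 15, 16, 19, 20, 25, 28, 29, 30}


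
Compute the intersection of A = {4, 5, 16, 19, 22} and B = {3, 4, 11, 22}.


A ∩ B = elements in both A and B
A = {4, 5, 16, 19, 22}
B = {3, 4, 11, 22}
A ∩ B = {4, 22}

A ∩ B = {4, 22}


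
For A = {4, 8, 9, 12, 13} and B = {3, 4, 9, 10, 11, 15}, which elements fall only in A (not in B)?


A = {4, 8, 9, 12, 13}
B = {3, 4, 9, 10, 11, 15}
Region: only in A (not in B)
Elements: {8, 12, 13}

Elements only in A (not in B): {8, 12, 13}


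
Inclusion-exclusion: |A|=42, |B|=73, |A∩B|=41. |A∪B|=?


|A ∪ B| = |A| + |B| - |A ∩ B|
= 42 + 73 - 41
= 74

|A ∪ B| = 74


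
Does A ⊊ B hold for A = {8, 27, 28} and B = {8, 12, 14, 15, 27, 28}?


A ⊂ B requires: A ⊆ B AND A ≠ B.
A ⊆ B? Yes
A = B? No
A ⊂ B: Yes (A is a proper subset of B)

Yes, A ⊂ B


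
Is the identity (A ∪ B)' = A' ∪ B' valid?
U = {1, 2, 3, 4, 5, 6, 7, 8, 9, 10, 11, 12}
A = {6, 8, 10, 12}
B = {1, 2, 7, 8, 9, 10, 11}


LHS: A ∪ B = {1, 2, 6, 7, 8, 9, 10, 11, 12}
(A ∪ B)' = U \ (A ∪ B) = {3, 4, 5}
A' = {1, 2, 3, 4, 5, 7, 9, 11}, B' = {3, 4, 5, 6, 12}
Claimed RHS: A' ∪ B' = {1, 2, 3, 4, 5, 6, 7, 9, 11, 12}
Identity is INVALID: LHS = {3, 4, 5} but the RHS claimed here equals {1, 2, 3, 4, 5, 6, 7, 9, 11, 12}. The correct form is (A ∪ B)' = A' ∩ B'.

Identity is invalid: (A ∪ B)' = {3, 4, 5} but A' ∪ B' = {1, 2, 3, 4, 5, 6, 7, 9, 11, 12}. The correct De Morgan law is (A ∪ B)' = A' ∩ B'.


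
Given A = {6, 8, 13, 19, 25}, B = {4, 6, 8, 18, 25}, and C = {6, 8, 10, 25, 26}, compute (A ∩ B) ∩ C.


A ∩ B = {6, 8, 25}
(A ∩ B) ∩ C = {6, 8, 25}

A ∩ B ∩ C = {6, 8, 25}


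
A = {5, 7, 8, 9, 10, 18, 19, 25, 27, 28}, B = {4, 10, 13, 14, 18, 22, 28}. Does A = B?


Two sets are equal iff they have exactly the same elements.
A = {5, 7, 8, 9, 10, 18, 19, 25, 27, 28}
B = {4, 10, 13, 14, 18, 22, 28}
Differences: {4, 5, 7, 8, 9, 13, 14, 19, 22, 25, 27}
A ≠ B

No, A ≠ B


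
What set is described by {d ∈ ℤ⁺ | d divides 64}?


Checking each candidate:
Condition: positive divisors of 64
Result = {1, 2, 4, 8, 16, 32, 64}

{1, 2, 4, 8, 16, 32, 64}


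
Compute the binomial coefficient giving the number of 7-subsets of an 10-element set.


C(n,k) = n! / (k!(n-k)!)
C(10,7) = 10! / (7!3!)
= 120

C(10,7) = 120


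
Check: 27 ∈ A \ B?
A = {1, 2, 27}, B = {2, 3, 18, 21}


A = {1, 2, 27}, B = {2, 3, 18, 21}
A \ B = elements in A but not in B
A \ B = {1, 27}
Checking if 27 ∈ A \ B
27 is in A \ B → True

27 ∈ A \ B


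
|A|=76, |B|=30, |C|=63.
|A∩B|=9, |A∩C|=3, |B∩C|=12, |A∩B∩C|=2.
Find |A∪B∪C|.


|A∪B∪C| = |A|+|B|+|C| - |A∩B|-|A∩C|-|B∩C| + |A∩B∩C|
= 76+30+63 - 9-3-12 + 2
= 169 - 24 + 2
= 147

|A ∪ B ∪ C| = 147


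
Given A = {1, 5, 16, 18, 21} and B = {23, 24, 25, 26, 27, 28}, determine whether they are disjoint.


Disjoint means A ∩ B = ∅.
A ∩ B = ∅
A ∩ B = ∅, so A and B are disjoint.

Yes, A and B are disjoint


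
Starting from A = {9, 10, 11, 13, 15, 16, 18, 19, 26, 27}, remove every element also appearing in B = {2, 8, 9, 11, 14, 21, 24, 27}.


A \ B = elements in A but not in B
A = {9, 10, 11, 13, 15, 16, 18, 19, 26, 27}
B = {2, 8, 9, 11, 14, 21, 24, 27}
Remove from A any elements in B
A \ B = {10, 13, 15, 16, 18, 19, 26}

A \ B = {10, 13, 15, 16, 18, 19, 26}


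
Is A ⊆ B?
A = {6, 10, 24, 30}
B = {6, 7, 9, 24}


A ⊆ B means every element of A is in B.
Elements in A not in B: {10, 30}
So A ⊄ B.

No, A ⊄ B


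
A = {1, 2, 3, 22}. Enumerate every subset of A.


|A| = 4, so |P(A)| = 2^4 = 16
Enumerate subsets by cardinality (0 to 4):
∅, {1}, {2}, {3}, {22}, {1, 2}, {1, 3}, {1, 22}, {2, 3}, {2, 22}, {3, 22}, {1, 2, 3}, {1, 2, 22}, {1, 3, 22}, {2, 3, 22}, {1, 2, 3, 22}

P(A) has 16 subsets: ∅, {1}, {2}, {3}, {22}, {1, 2}, {1, 3}, {1, 22}, {2, 3}, {2, 22}, {3, 22}, {1, 2, 3}, {1, 2, 22}, {1, 3, 22}, {2, 3, 22}, {1, 2, 3, 22}


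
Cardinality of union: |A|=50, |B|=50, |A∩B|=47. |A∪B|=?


|A ∪ B| = |A| + |B| - |A ∩ B|
= 50 + 50 - 47
= 53

|A ∪ B| = 53


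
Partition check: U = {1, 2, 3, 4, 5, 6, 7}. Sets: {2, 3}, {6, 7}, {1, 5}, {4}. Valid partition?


A partition requires: (1) non-empty parts, (2) pairwise disjoint, (3) union = U
Parts: {2, 3}, {6, 7}, {1, 5}, {4}
Union of parts: {1, 2, 3, 4, 5, 6, 7}
U = {1, 2, 3, 4, 5, 6, 7}
All non-empty? True
Pairwise disjoint? True
Covers U? True

Yes, valid partition


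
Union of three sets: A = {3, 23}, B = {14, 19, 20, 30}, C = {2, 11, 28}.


A ∪ B = {3, 14, 19, 20, 23, 30}
(A ∪ B) ∪ C = {2, 3, 11, 14, 19, 20, 23, 28, 30}

A ∪ B ∪ C = {2, 3, 11, 14, 19, 20, 23, 28, 30}


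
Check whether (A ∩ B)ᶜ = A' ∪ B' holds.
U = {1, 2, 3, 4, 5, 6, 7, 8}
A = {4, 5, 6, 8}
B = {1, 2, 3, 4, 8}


LHS: A ∩ B = {4, 8}
(A ∩ B)' = U \ (A ∩ B) = {1, 2, 3, 5, 6, 7}
A' = {1, 2, 3, 7}, B' = {5, 6, 7}
Claimed RHS: A' ∪ B' = {1, 2, 3, 5, 6, 7}
Identity is VALID: LHS = RHS = {1, 2, 3, 5, 6, 7} ✓

Identity is valid. (A ∩ B)' = A' ∪ B' = {1, 2, 3, 5, 6, 7}


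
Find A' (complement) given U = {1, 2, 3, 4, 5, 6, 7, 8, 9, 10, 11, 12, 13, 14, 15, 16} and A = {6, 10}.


Aᶜ = U \ A = elements in U but not in A
U = {1, 2, 3, 4, 5, 6, 7, 8, 9, 10, 11, 12, 13, 14, 15, 16}
A = {6, 10}
Aᶜ = {1, 2, 3, 4, 5, 7, 8, 9, 11, 12, 13, 14, 15, 16}

Aᶜ = {1, 2, 3, 4, 5, 7, 8, 9, 11, 12, 13, 14, 15, 16}


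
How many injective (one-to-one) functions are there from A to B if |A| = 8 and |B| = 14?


An injection sends each of |A| = 8 inputs to a distinct output in B.
# injections = |B|·(|B|-1)·…·(|B|-|A|+1) = 14! / (14 - 8)!
= 14 × 13 × 12 × 11 × 10 × 9 × 8 × 7
= 121080960

Number of injections = 121080960


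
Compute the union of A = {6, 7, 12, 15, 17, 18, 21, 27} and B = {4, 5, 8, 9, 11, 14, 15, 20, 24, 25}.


A ∪ B = all elements in A or B (or both)
A = {6, 7, 12, 15, 17, 18, 21, 27}
B = {4, 5, 8, 9, 11, 14, 15, 20, 24, 25}
A ∪ B = {4, 5, 6, 7, 8, 9, 11, 12, 14, 15, 17, 18, 20, 21, 24, 25, 27}

A ∪ B = {4, 5, 6, 7, 8, 9, 11, 12, 14, 15, 17, 18, 20, 21, 24, 25, 27}


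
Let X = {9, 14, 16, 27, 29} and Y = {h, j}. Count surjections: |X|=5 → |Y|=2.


n = |X| = 5, k = |Y| = 2. Surjections via inclusion-exclusion:
S(n,k) = Σ(-1)^i × C(k,i) × (k-i)^n, i=0 to k
i=0: (-1)^0×C(2,0)×2^5 = 32
i=1: (-1)^1×C(2,1)×1^5 = -2
i=2: (-1)^2×C(2,2)×0^5 = 0
Total = 30

Number of surjections = 30


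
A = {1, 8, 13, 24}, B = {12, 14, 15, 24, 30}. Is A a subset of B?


A ⊆ B means every element of A is in B.
Elements in A not in B: {1, 8, 13}
So A ⊄ B.

No, A ⊄ B


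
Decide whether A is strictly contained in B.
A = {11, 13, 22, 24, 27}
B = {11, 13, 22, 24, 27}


A ⊂ B requires: A ⊆ B AND A ≠ B.
A ⊆ B? Yes
A = B? Yes
A = B, so A is not a PROPER subset.

No, A is not a proper subset of B


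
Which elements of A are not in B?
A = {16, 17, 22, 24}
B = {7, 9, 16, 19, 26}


A \ B = elements in A but not in B
A = {16, 17, 22, 24}
B = {7, 9, 16, 19, 26}
Remove from A any elements in B
A \ B = {17, 22, 24}

A \ B = {17, 22, 24}


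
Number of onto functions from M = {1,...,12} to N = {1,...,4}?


n = |M| = 12, k = |N| = 4. Surjections via inclusion-exclusion:
S(n,k) = Σ(-1)^i × C(k,i) × (k-i)^n, i=0 to k
i=0: (-1)^0×C(4,0)×4^12 = 16777216
i=1: (-1)^1×C(4,1)×3^12 = -2125764
i=2: (-1)^2×C(4,2)×2^12 = 24576
i=3: (-1)^3×C(4,3)×1^12 = -4
i=4: (-1)^4×C(4,4)×0^12 = 0
Total = 14676024

Number of surjections = 14676024


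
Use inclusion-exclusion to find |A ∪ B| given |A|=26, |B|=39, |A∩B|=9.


|A ∪ B| = |A| + |B| - |A ∩ B|
= 26 + 39 - 9
= 56

|A ∪ B| = 56


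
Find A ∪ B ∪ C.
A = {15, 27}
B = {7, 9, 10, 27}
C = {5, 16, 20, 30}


A ∪ B = {7, 9, 10, 15, 27}
(A ∪ B) ∪ C = {5, 7, 9, 10, 15, 16, 20, 27, 30}

A ∪ B ∪ C = {5, 7, 9, 10, 15, 16, 20, 27, 30}


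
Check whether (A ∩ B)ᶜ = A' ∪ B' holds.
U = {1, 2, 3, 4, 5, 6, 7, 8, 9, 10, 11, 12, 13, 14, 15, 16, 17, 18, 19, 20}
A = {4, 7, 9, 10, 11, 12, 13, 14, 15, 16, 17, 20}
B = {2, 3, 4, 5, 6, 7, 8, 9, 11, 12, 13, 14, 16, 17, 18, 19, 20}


LHS: A ∩ B = {4, 7, 9, 11, 12, 13, 14, 16, 17, 20}
(A ∩ B)' = U \ (A ∩ B) = {1, 2, 3, 5, 6, 8, 10, 15, 18, 19}
A' = {1, 2, 3, 5, 6, 8, 18, 19}, B' = {1, 10, 15}
Claimed RHS: A' ∪ B' = {1, 2, 3, 5, 6, 8, 10, 15, 18, 19}
Identity is VALID: LHS = RHS = {1, 2, 3, 5, 6, 8, 10, 15, 18, 19} ✓

Identity is valid. (A ∩ B)' = A' ∪ B' = {1, 2, 3, 5, 6, 8, 10, 15, 18, 19}


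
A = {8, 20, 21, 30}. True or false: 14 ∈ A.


A = {8, 20, 21, 30}
Checking if 14 is in A
14 is not in A → False

14 ∉ A


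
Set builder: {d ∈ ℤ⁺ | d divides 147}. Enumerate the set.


Checking each candidate:
Condition: positive divisors of 147
Result = {1, 3, 7, 21, 49, 147}

{1, 3, 7, 21, 49, 147}


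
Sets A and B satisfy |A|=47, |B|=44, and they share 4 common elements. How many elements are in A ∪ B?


|A ∪ B| = |A| + |B| - |A ∩ B|
= 47 + 44 - 4
= 87

|A ∪ B| = 87


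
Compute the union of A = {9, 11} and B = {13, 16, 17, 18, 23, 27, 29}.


A ∪ B = all elements in A or B (or both)
A = {9, 11}
B = {13, 16, 17, 18, 23, 27, 29}
A ∪ B = {9, 11, 13, 16, 17, 18, 23, 27, 29}

A ∪ B = {9, 11, 13, 16, 17, 18, 23, 27, 29}


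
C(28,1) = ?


C(n,k) = n! / (k!(n-k)!)
C(28,1) = 28! / (1!27!)
= 28

C(28,1) = 28


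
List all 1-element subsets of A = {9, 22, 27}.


|A| = 3, so A has C(3,1) = 3 subsets of size 1.
Enumerate by choosing 1 elements from A at a time:
{9}, {22}, {27}

1-element subsets (3 total): {9}, {22}, {27}


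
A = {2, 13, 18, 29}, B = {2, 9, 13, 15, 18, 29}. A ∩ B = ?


A ∩ B = elements in both A and B
A = {2, 13, 18, 29}
B = {2, 9, 13, 15, 18, 29}
A ∩ B = {2, 13, 18, 29}

A ∩ B = {2, 13, 18, 29}


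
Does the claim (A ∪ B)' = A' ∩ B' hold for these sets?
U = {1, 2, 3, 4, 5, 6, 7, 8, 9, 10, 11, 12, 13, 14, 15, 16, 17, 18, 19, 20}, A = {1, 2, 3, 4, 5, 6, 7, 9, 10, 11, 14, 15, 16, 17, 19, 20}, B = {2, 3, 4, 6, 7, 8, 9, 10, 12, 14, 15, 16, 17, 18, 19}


LHS: A ∪ B = {1, 2, 3, 4, 5, 6, 7, 8, 9, 10, 11, 12, 14, 15, 16, 17, 18, 19, 20}
(A ∪ B)' = U \ (A ∪ B) = {13}
A' = {8, 12, 13, 18}, B' = {1, 5, 11, 13, 20}
Claimed RHS: A' ∩ B' = {13}
Identity is VALID: LHS = RHS = {13} ✓

Identity is valid. (A ∪ B)' = A' ∩ B' = {13}


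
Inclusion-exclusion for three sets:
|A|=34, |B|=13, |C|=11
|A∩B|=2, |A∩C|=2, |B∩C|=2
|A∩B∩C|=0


|A∪B∪C| = |A|+|B|+|C| - |A∩B|-|A∩C|-|B∩C| + |A∩B∩C|
= 34+13+11 - 2-2-2 + 0
= 58 - 6 + 0
= 52

|A ∪ B ∪ C| = 52
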